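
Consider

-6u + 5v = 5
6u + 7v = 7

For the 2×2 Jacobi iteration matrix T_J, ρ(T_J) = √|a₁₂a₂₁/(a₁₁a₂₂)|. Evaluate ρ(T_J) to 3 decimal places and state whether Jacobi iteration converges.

a₁₂a₂₁/(a₁₁a₂₂) = (5)·(6) / ((-6)·(7)) = -0.714286
ρ = √|-0.714286| = √0.714286 = 0.845
ρ < 1, so Jacobi converges

0.845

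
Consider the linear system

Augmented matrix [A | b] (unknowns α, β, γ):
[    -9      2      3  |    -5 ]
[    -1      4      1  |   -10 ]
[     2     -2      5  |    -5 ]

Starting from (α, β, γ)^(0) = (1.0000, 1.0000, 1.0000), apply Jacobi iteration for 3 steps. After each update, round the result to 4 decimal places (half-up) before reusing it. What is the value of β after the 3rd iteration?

Iteration 1:
  α = (-5 - (2)·1.0000 - (3)·1.0000) / (-9) = 1.1111
  β = (-10 - (-1)·1.0000 - (1)·1.0000) / (4) = -2.5000
  γ = (-5 - (2)·1.0000 - (-2)·1.0000) / (5) = -1.0000
Iteration 2:
  α = (-5 - (2)·-2.5000 - (3)·-1.0000) / (-9) = -0.3333
  β = (-10 - (-1)·1.1111 - (1)·-1.0000) / (4) = -1.9722
  γ = (-5 - (2)·1.1111 - (-2)·-2.5000) / (5) = -2.4444
Iteration 3:
  α = (-5 - (2)·-1.9722 - (3)·-2.4444) / (-9) = -0.6975
  β = (-10 - (-1)·-0.3333 - (1)·-2.4444) / (4) = -1.9722
  γ = (-5 - (2)·-0.3333 - (-2)·-1.9722) / (5) = -1.6556

-1.9722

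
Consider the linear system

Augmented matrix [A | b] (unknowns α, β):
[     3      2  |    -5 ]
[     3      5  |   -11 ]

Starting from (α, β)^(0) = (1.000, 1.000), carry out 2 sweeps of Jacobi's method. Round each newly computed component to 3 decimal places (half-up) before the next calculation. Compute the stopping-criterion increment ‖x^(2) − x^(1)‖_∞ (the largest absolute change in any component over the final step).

2.533

Iteration 1:
  α = (-5 - (2)·1.000) / (3) = -2.333
  β = (-11 - (3)·1.000) / (5) = -2.800
Iteration 2:
  α = (-5 - (2)·-2.800) / (3) = 0.200
  β = (-11 - (3)·-2.333) / (5) = -0.800
Change: (2.533, 2.000) → max |·| = 2.533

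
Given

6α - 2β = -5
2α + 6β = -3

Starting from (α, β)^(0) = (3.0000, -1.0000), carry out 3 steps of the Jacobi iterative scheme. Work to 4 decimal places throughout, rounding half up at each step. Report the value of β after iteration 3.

Iteration 1:
  α = (-5 - (-2)·-1.0000) / (6) = -1.1667
  β = (-3 - (2)·3.0000) / (6) = -1.5000
Iteration 2:
  α = (-5 - (-2)·-1.5000) / (6) = -1.3333
  β = (-3 - (2)·-1.1667) / (6) = -0.1111
Iteration 3:
  α = (-5 - (-2)·-0.1111) / (6) = -0.8704
  β = (-3 - (2)·-1.3333) / (6) = -0.0556

-0.0556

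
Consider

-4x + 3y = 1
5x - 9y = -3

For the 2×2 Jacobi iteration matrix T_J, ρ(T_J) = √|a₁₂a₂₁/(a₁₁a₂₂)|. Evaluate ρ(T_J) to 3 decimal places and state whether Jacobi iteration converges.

a₁₂a₂₁/(a₁₁a₂₂) = (3)·(5) / ((-4)·(-9)) = 0.416667
ρ = √|0.416667| = √0.416667 = 0.645
ρ < 1, so Jacobi converges

0.645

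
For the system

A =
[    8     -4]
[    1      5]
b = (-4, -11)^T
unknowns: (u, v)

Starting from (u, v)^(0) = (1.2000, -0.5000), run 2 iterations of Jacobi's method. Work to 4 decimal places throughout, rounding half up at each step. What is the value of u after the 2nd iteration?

Iteration 1:
  u = (-4 - (-4)·-0.5000) / (8) = -0.7500
  v = (-11 - (1)·1.2000) / (5) = -2.4400
Iteration 2:
  u = (-4 - (-4)·-2.4400) / (8) = -1.7200
  v = (-11 - (1)·-0.7500) / (5) = -2.0500

-1.7200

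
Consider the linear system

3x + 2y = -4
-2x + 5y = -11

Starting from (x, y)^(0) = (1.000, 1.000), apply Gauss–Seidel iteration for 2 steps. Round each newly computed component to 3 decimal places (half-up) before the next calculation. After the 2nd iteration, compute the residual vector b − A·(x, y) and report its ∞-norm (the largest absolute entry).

2.135

Iteration 1:
  x = (-4 - (2)·1.000) / (3) = -2.000
  y = (-11 - (-2)·-2.000) / (5) = -3.000
Iteration 2:
  x = (-4 - (2)·-3.000) / (3) = 0.667
  y = (-11 - (-2)·0.667) / (5) = -1.933
Residual b − A·x = (-2.135, -0.001); ∞-norm = 2.135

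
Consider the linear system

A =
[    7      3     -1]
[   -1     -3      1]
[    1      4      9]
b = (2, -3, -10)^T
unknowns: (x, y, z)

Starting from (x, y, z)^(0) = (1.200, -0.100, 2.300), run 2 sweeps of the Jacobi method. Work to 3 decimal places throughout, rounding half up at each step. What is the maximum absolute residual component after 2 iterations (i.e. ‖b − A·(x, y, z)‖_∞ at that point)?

Iteration 1:
  x = (2 - (3)·-0.100 - (-1)·2.300) / (7) = 0.657
  y = (-3 - (-1)·1.200 - (1)·2.300) / (-3) = 1.367
  z = (-10 - (1)·1.200 - (4)·-0.100) / (9) = -1.200
Iteration 2:
  x = (2 - (3)·1.367 - (-1)·-1.200) / (7) = -0.472
  y = (-3 - (-1)·0.657 - (1)·-1.200) / (-3) = 0.381
  z = (-10 - (1)·0.657 - (4)·1.367) / (9) = -1.792
Residual b − A·x = (2.369, -0.537, 5.076); ∞-norm = 5.076

5.076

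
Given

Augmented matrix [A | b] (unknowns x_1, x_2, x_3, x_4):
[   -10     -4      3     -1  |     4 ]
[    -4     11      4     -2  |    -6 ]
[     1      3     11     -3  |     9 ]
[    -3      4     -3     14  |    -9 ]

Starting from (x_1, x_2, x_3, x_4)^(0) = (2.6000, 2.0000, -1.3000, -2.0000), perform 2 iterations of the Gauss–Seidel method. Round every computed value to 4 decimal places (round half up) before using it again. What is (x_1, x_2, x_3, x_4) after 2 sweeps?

(0.2266, -0.7981, 0.8704, -0.1798)

Iteration 1:
  x_1 = (4 - (-4)·2.0000 - (3)·-1.3000 - (-1)·-2.0000) / (-10) = -1.3900
  x_2 = (-6 - (-4)·-1.3900 - (4)·-1.3000 - (-2)·-2.0000) / (11) = -0.9418
  x_3 = (9 - (1)·-1.3900 - (3)·-0.9418 - (-3)·-2.0000) / (11) = 0.6559
  x_4 = (-9 - (-3)·-1.3900 - (4)·-0.9418 - (-3)·0.6559) / (14) = -0.5311
Iteration 2:
  x_1 = (4 - (-4)·-0.9418 - (3)·0.6559 - (-1)·-0.5311) / (-10) = 0.2266
  x_2 = (-6 - (-4)·0.2266 - (4)·0.6559 - (-2)·-0.5311) / (11) = -0.7981
  x_3 = (9 - (1)·0.2266 - (3)·-0.7981 - (-3)·-0.5311) / (11) = 0.8704
  x_4 = (-9 - (-3)·0.2266 - (4)·-0.7981 - (-3)·0.8704) / (14) = -0.1798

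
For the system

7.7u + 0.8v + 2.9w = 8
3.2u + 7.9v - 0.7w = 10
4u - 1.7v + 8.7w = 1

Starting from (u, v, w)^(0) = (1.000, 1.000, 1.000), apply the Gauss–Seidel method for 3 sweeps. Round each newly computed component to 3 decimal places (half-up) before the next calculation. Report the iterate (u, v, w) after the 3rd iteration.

(0.988, 0.855, -0.172)

Iteration 1:
  u = (8 - (0.8)·1.000 - (2.9)·1.000) / (7.7) = 0.558
  v = (10 - (3.2)·0.558 - (-0.7)·1.000) / (7.9) = 1.128
  w = (1 - (4)·0.558 - (-1.7)·1.128) / (8.7) = 0.079
Iteration 2:
  u = (8 - (0.8)·1.128 - (2.9)·0.079) / (7.7) = 0.892
  v = (10 - (3.2)·0.892 - (-0.7)·0.079) / (7.9) = 0.912
  w = (1 - (4)·0.892 - (-1.7)·0.912) / (8.7) = -0.117
Iteration 3:
  u = (8 - (0.8)·0.912 - (2.9)·-0.117) / (7.7) = 0.988
  v = (10 - (3.2)·0.988 - (-0.7)·-0.117) / (7.9) = 0.855
  w = (1 - (4)·0.988 - (-1.7)·0.855) / (8.7) = -0.172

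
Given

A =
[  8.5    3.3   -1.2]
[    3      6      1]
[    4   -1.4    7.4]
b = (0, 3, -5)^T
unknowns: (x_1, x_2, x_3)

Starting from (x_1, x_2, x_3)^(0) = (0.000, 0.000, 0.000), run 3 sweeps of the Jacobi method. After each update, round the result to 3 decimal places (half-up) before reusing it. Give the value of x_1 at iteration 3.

-0.320

Iteration 1:
  x_1 = (0 - (3.3)·0.000 - (-1.2)·0.000) / (8.5) = 0.000
  x_2 = (3 - (3)·0.000 - (1)·0.000) / (6) = 0.500
  x_3 = (-5 - (4)·0.000 - (-1.4)·0.000) / (7.4) = -0.676
Iteration 2:
  x_1 = (0 - (3.3)·0.500 - (-1.2)·-0.676) / (8.5) = -0.290
  x_2 = (3 - (3)·0.000 - (1)·-0.676) / (6) = 0.613
  x_3 = (-5 - (4)·0.000 - (-1.4)·0.500) / (7.4) = -0.581
Iteration 3:
  x_1 = (0 - (3.3)·0.613 - (-1.2)·-0.581) / (8.5) = -0.320
  x_2 = (3 - (3)·-0.290 - (1)·-0.581) / (6) = 0.742
  x_3 = (-5 - (4)·-0.290 - (-1.4)·0.613) / (7.4) = -0.403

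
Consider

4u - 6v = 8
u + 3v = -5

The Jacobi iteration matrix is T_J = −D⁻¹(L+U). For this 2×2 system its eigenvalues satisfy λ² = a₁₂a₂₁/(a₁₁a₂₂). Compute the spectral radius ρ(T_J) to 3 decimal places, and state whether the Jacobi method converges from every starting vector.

0.707

a₁₂a₂₁/(a₁₁a₂₂) = (-6)·(1) / ((4)·(3)) = -0.500000
ρ = √|-0.500000| = √0.500000 = 0.707
ρ < 1, so Jacobi converges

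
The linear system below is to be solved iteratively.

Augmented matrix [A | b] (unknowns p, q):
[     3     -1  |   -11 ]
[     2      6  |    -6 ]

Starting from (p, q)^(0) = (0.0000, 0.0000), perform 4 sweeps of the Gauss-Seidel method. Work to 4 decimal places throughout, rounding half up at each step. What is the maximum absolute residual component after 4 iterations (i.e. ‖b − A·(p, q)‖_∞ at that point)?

0.0003

Iteration 1:
  p = (-11 - (-1)·0.0000) / (3) = -3.6667
  q = (-6 - (2)·-3.6667) / (6) = 0.2222
Iteration 2:
  p = (-11 - (-1)·0.2222) / (3) = -3.5926
  q = (-6 - (2)·-3.5926) / (6) = 0.1975
Iteration 3:
  p = (-11 - (-1)·0.1975) / (3) = -3.6008
  q = (-6 - (2)·-3.6008) / (6) = 0.2003
Iteration 4:
  p = (-11 - (-1)·0.2003) / (3) = -3.5999
  q = (-6 - (2)·-3.5999) / (6) = 0.2000
Residual b − A·x = (-0.0003, -0.0002); ∞-norm = 0.0003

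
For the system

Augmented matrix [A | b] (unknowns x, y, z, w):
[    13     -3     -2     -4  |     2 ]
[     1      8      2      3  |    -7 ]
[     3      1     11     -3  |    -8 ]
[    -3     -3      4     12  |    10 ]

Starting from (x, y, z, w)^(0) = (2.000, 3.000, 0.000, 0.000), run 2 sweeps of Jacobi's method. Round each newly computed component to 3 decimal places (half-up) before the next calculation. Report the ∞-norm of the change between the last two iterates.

Iteration 1:
  x = (2 - (-3)·3.000 - (-2)·0.000 - (-4)·0.000) / (13) = 0.846
  y = (-7 - (1)·2.000 - (2)·0.000 - (3)·0.000) / (8) = -1.125
  z = (-8 - (3)·2.000 - (1)·3.000 - (-3)·0.000) / (11) = -1.545
  w = (10 - (-3)·2.000 - (-3)·3.000 - (4)·0.000) / (12) = 2.083
Iteration 2:
  x = (2 - (-3)·-1.125 - (-2)·-1.545 - (-4)·2.083) / (13) = 0.297
  y = (-7 - (1)·0.846 - (2)·-1.545 - (3)·2.083) / (8) = -1.376
  z = (-8 - (3)·0.846 - (1)·-1.125 - (-3)·2.083) / (11) = -0.288
  w = (10 - (-3)·0.846 - (-3)·-1.125 - (4)·-1.545) / (12) = 1.279
Change: (-0.549, -0.251, 1.257, -0.804) → max |·| = 1.257

1.257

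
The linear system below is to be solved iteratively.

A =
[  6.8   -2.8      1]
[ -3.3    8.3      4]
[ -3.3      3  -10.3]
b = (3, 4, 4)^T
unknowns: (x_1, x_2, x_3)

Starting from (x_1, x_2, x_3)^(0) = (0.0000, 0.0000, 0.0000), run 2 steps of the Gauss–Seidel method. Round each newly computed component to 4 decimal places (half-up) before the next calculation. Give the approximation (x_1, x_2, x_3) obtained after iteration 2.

Iteration 1:
  x_1 = (3 - (-2.8)·0.0000 - (1)·0.0000) / (6.8) = 0.4412
  x_2 = (4 - (-3.3)·0.4412 - (4)·0.0000) / (8.3) = 0.6573
  x_3 = (4 - (-3.3)·0.4412 - (3)·0.6573) / (-10.3) = -0.3383
Iteration 2:
  x_1 = (3 - (-2.8)·0.6573 - (1)·-0.3383) / (6.8) = 0.7616
  x_2 = (4 - (-3.3)·0.7616 - (4)·-0.3383) / (8.3) = 0.9478
  x_3 = (4 - (-3.3)·0.7616 - (3)·0.9478) / (-10.3) = -0.3563

(0.7616, 0.9478, -0.3563)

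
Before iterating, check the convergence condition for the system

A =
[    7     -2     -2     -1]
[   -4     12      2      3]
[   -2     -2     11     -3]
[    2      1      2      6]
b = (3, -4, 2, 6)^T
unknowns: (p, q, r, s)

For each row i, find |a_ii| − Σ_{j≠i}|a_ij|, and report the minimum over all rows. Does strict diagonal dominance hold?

row 1: |7| − (2+2+1) = 2
row 2: |12| − (4+2+3) = 3
row 3: |11| − (2+2+3) = 4
row 4: |6| − (2+1+2) = 1
minimum over rows = 1 → strictly diagonally dominant (convergence guaranteed)

1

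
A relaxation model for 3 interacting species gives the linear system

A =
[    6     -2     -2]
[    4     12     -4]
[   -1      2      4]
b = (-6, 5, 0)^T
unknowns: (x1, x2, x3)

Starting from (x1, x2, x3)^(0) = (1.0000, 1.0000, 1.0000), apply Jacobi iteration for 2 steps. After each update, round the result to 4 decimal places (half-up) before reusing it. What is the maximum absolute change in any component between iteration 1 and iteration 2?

0.6111

Iteration 1:
  x1 = (-6 - (-2)·1.0000 - (-2)·1.0000) / (6) = -0.3333
  x2 = (5 - (4)·1.0000 - (-4)·1.0000) / (12) = 0.4167
  x3 = (0 - (-1)·1.0000 - (2)·1.0000) / (4) = -0.2500
Iteration 2:
  x1 = (-6 - (-2)·0.4167 - (-2)·-0.2500) / (6) = -0.9444
  x2 = (5 - (4)·-0.3333 - (-4)·-0.2500) / (12) = 0.4444
  x3 = (0 - (-1)·-0.3333 - (2)·0.4167) / (4) = -0.2917
Change: (-0.6111, 0.0277, -0.0417) → max |·| = 0.6111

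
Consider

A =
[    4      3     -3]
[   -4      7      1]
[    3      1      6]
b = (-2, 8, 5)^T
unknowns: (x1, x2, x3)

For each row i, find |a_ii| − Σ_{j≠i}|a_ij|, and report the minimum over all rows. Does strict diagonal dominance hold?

row 1: |4| − (3+3) = -2
row 2: |7| − (4+1) = 2
row 3: |6| − (3+1) = 2
minimum over rows = -2 → not strictly diagonally dominant

-2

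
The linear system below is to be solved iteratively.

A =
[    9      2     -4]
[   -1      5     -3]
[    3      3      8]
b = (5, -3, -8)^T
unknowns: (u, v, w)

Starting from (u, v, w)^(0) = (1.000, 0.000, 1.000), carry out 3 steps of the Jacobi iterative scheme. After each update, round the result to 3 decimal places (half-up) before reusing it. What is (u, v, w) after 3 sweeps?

(0.183, -1.490, -0.503)

Iteration 1:
  u = (5 - (2)·0.000 - (-4)·1.000) / (9) = 1.000
  v = (-3 - (-1)·1.000 - (-3)·1.000) / (5) = 0.200
  w = (-8 - (3)·1.000 - (3)·0.000) / (8) = -1.375
Iteration 2:
  u = (5 - (2)·0.200 - (-4)·-1.375) / (9) = -0.100
  v = (-3 - (-1)·1.000 - (-3)·-1.375) / (5) = -1.225
  w = (-8 - (3)·1.000 - (3)·0.200) / (8) = -1.450
Iteration 3:
  u = (5 - (2)·-1.225 - (-4)·-1.450) / (9) = 0.183
  v = (-3 - (-1)·-0.100 - (-3)·-1.450) / (5) = -1.490
  w = (-8 - (3)·-0.100 - (3)·-1.225) / (8) = -0.503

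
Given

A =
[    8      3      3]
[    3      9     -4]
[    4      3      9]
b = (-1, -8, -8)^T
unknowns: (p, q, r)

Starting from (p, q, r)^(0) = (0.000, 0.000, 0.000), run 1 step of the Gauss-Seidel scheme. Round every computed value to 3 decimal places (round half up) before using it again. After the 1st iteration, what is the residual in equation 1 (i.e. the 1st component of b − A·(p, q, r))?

4.194

Iteration 1:
  p = (-1 - (3)·0.000 - (3)·0.000) / (8) = -0.125
  q = (-8 - (3)·-0.125 - (-4)·0.000) / (9) = -0.847
  r = (-8 - (4)·-0.125 - (3)·-0.847) / (9) = -0.551
Residual b − A·x = (4.194, -2.206, 0.000)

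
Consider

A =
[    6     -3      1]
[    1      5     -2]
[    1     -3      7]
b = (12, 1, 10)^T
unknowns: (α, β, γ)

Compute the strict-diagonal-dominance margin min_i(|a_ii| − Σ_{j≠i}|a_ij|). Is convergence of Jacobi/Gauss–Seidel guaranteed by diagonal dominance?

2

row 1: |6| − (3+1) = 2
row 2: |5| − (1+2) = 2
row 3: |7| − (1+3) = 3
minimum over rows = 2 → strictly diagonally dominant (convergence guaranteed)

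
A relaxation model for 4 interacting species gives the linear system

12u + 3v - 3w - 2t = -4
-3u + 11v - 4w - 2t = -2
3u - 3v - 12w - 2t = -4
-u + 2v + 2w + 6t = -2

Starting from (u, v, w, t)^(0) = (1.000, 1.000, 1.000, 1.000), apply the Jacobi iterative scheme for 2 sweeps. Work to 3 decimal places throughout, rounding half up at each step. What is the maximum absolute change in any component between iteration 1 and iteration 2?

Iteration 1:
  u = (-4 - (3)·1.000 - (-3)·1.000 - (-2)·1.000) / (12) = -0.167
  v = (-2 - (-3)·1.000 - (-4)·1.000 - (-2)·1.000) / (11) = 0.636
  w = (-4 - (3)·1.000 - (-3)·1.000 - (-2)·1.000) / (-12) = 0.167
  t = (-2 - (-1)·1.000 - (2)·1.000 - (2)·1.000) / (6) = -0.833
Iteration 2:
  u = (-4 - (3)·0.636 - (-3)·0.167 - (-2)·-0.833) / (12) = -0.589
  v = (-2 - (-3)·-0.167 - (-4)·0.167 - (-2)·-0.833) / (11) = -0.318
  w = (-4 - (3)·-0.167 - (-3)·0.636 - (-2)·-0.833) / (-12) = 0.271
  t = (-2 - (-1)·-0.167 - (2)·0.636 - (2)·0.167) / (6) = -0.629
Change: (-0.422, -0.954, 0.104, 0.204) → max |·| = 0.954

0.954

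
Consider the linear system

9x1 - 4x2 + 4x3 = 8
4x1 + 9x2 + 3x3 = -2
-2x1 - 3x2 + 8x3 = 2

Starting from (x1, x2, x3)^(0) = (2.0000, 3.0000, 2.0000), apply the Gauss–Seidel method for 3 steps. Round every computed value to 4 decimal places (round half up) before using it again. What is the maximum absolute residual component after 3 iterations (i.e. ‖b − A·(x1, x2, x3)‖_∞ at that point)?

Iteration 1:
  x1 = (8 - (-4)·3.0000 - (4)·2.0000) / (9) = 1.3333
  x2 = (-2 - (4)·1.3333 - (3)·2.0000) / (9) = -1.4815
  x3 = (2 - (-2)·1.3333 - (-3)·-1.4815) / (8) = 0.0278
Iteration 2:
  x1 = (8 - (-4)·-1.4815 - (4)·0.0278) / (9) = 0.2181
  x2 = (-2 - (4)·0.2181 - (3)·0.0278) / (9) = -0.3284
  x3 = (2 - (-2)·0.2181 - (-3)·-0.3284) / (8) = 0.1814
Iteration 3:
  x1 = (8 - (-4)·-0.3284 - (4)·0.1814) / (9) = 0.6623
  x2 = (-2 - (4)·0.6623 - (3)·0.1814) / (9) = -0.5770
  x3 = (2 - (-2)·0.6623 - (-3)·-0.5770) / (8) = 0.1992
Residual b − A·x = (-1.0655, -0.0538, 0.0000); ∞-norm = 1.0655

1.0655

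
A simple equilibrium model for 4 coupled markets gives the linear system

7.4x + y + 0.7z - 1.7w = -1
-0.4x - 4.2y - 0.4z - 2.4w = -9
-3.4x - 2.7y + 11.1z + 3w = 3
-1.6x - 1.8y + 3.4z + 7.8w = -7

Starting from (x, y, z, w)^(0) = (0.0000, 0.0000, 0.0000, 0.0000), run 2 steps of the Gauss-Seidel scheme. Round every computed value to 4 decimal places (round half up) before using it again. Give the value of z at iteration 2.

Iteration 1:
  x = (-1 - (1)·0.0000 - (0.7)·0.0000 - (-1.7)·0.0000) / (7.4) = -0.1351
  y = (-9 - (-0.4)·-0.1351 - (-0.4)·0.0000 - (-2.4)·0.0000) / (-4.2) = 2.1557
  z = (3 - (-3.4)·-0.1351 - (-2.7)·2.1557 - (3)·0.0000) / (11.1) = 0.7532
  w = (-7 - (-1.6)·-0.1351 - (-1.8)·2.1557 - (3.4)·0.7532) / (7.8) = -0.7560
Iteration 2:
  x = (-1 - (1)·2.1557 - (0.7)·0.7532 - (-1.7)·-0.7560) / (7.4) = -0.6714
  y = (-9 - (-0.4)·-0.6714 - (-0.4)·0.7532 - (-2.4)·-0.7560) / (-4.2) = 2.5671
  z = (3 - (-3.4)·-0.6714 - (-2.7)·2.5671 - (3)·-0.7560) / (11.1) = 0.8934
  w = (-7 - (-1.6)·-0.6714 - (-1.8)·2.5671 - (3.4)·0.8934) / (7.8) = -0.8322

0.8934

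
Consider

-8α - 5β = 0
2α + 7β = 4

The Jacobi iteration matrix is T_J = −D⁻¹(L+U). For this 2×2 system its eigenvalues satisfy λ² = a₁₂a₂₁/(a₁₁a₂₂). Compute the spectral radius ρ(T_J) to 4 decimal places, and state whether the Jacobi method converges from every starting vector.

a₁₂a₂₁/(a₁₁a₂₂) = (-5)·(2) / ((-8)·(7)) = 0.178571
ρ = √|0.178571| = √0.178571 = 0.4226
ρ < 1, so Jacobi converges

0.4226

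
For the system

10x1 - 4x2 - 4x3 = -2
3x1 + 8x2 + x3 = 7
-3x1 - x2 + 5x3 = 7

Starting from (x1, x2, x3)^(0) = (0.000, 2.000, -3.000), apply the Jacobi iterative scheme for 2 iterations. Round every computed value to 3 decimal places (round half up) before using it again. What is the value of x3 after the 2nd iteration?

Iteration 1:
  x1 = (-2 - (-4)·2.000 - (-4)·-3.000) / (10) = -0.600
  x2 = (7 - (3)·0.000 - (1)·-3.000) / (8) = 1.250
  x3 = (7 - (-3)·0.000 - (-1)·2.000) / (5) = 1.800
Iteration 2:
  x1 = (-2 - (-4)·1.250 - (-4)·1.800) / (10) = 1.020
  x2 = (7 - (3)·-0.600 - (1)·1.800) / (8) = 0.875
  x3 = (7 - (-3)·-0.600 - (-1)·1.250) / (5) = 1.290

1.290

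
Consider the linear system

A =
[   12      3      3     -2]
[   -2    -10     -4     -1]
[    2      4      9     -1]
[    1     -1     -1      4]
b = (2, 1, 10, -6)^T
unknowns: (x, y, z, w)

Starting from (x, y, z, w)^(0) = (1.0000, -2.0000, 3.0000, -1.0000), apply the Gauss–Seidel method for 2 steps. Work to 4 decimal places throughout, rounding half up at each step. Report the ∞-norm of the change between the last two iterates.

0.5886

Iteration 1:
  x = (2 - (3)·-2.0000 - (3)·3.0000 - (-2)·-1.0000) / (12) = -0.2500
  y = (1 - (-2)·-0.2500 - (-4)·3.0000 - (-1)·-1.0000) / (-10) = -1.1500
  z = (10 - (2)·-0.2500 - (4)·-1.1500 - (-1)·-1.0000) / (9) = 1.5667
  w = (-6 - (1)·-0.2500 - (-1)·-1.1500 - (-1)·1.5667) / (4) = -1.3333
Iteration 2:
  x = (2 - (3)·-1.1500 - (3)·1.5667 - (-2)·-1.3333) / (12) = -0.1597
  y = (1 - (-2)·-0.1597 - (-4)·1.5667 - (-1)·-1.3333) / (-10) = -0.5614
  z = (10 - (2)·-0.1597 - (4)·-0.5614 - (-1)·-1.3333) / (9) = 1.2480
  w = (-6 - (1)·-0.1597 - (-1)·-0.5614 - (-1)·1.2480) / (4) = -1.2884
Change: (0.0903, 0.5886, -0.3187, 0.0449) → max |·| = 0.5886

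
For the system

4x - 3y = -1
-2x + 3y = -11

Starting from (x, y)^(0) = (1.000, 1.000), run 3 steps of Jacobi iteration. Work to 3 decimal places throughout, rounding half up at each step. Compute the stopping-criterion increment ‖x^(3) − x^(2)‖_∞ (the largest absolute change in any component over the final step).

2.000

Iteration 1:
  x = (-1 - (-3)·1.000) / (4) = 0.500
  y = (-11 - (-2)·1.000) / (3) = -3.000
Iteration 2:
  x = (-1 - (-3)·-3.000) / (4) = -2.500
  y = (-11 - (-2)·0.500) / (3) = -3.333
Iteration 3:
  x = (-1 - (-3)·-3.333) / (4) = -2.750
  y = (-11 - (-2)·-2.500) / (3) = -5.333
Change: (-0.250, -2.000) → max |·| = 2.000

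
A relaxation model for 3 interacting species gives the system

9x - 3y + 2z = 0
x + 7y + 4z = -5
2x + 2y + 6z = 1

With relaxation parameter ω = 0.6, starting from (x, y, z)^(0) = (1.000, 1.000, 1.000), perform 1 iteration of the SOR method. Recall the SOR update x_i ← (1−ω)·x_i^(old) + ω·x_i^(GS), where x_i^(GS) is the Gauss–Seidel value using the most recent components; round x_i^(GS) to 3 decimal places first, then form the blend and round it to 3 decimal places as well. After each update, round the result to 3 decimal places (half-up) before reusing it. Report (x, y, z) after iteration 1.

(0.467, -0.411, 0.489)

Iteration 1:
  x: GS value = (0 - (-3)·1.000 - (2)·1.000) / (9) = 0.111;  x ← (1−ω)·1.000 + ω·0.111 = 0.467
  y: GS value = (-5 - (1)·0.467 - (4)·1.000) / (7) = -1.352;  y ← (1−ω)·1.000 + ω·-1.352 = -0.411
  z: GS value = (1 - (2)·0.467 - (2)·-0.411) / (6) = 0.148;  z ← (1−ω)·1.000 + ω·0.148 = 0.489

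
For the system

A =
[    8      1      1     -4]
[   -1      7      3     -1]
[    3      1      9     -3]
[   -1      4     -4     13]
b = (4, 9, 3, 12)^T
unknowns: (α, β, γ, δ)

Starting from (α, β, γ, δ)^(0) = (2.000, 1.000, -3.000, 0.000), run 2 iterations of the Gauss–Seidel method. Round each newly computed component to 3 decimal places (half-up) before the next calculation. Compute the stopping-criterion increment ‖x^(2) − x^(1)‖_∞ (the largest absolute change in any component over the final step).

1.255

Iteration 1:
  α = (4 - (1)·1.000 - (1)·-3.000 - (-4)·0.000) / (8) = 0.750
  β = (9 - (-1)·0.750 - (3)·-3.000 - (-1)·0.000) / (7) = 2.679
  γ = (3 - (3)·0.750 - (1)·2.679 - (-3)·0.000) / (9) = -0.214
  δ = (12 - (-1)·0.750 - (4)·2.679 - (-4)·-0.214) / (13) = 0.091
Iteration 2:
  α = (4 - (1)·2.679 - (1)·-0.214 - (-4)·0.091) / (8) = 0.237
  β = (9 - (-1)·0.237 - (3)·-0.214 - (-1)·0.091) / (7) = 1.424
  γ = (3 - (3)·0.237 - (1)·1.424 - (-3)·0.091) / (9) = 0.126
  δ = (12 - (-1)·0.237 - (4)·1.424 - (-4)·0.126) / (13) = 0.542
Change: (-0.513, -1.255, 0.340, 0.451) → max |·| = 1.255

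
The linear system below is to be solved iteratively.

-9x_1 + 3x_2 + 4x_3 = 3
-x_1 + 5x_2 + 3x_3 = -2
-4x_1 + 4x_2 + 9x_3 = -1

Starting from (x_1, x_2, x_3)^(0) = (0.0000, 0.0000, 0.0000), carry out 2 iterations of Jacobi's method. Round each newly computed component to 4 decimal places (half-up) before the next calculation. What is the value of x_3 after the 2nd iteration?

-0.0815

Iteration 1:
  x_1 = (3 - (3)·0.0000 - (4)·0.0000) / (-9) = -0.3333
  x_2 = (-2 - (-1)·0.0000 - (3)·0.0000) / (5) = -0.4000
  x_3 = (-1 - (-4)·0.0000 - (4)·0.0000) / (9) = -0.1111
Iteration 2:
  x_1 = (3 - (3)·-0.4000 - (4)·-0.1111) / (-9) = -0.5160
  x_2 = (-2 - (-1)·-0.3333 - (3)·-0.1111) / (5) = -0.4000
  x_3 = (-1 - (-4)·-0.3333 - (4)·-0.4000) / (9) = -0.0815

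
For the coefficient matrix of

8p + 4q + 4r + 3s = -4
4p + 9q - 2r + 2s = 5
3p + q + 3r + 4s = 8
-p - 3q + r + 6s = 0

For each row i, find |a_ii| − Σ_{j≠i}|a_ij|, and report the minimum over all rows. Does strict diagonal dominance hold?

-5

row 1: |8| − (4+4+3) = -3
row 2: |9| − (4+2+2) = 1
row 3: |3| − (3+1+4) = -5
row 4: |6| − (1+3+1) = 1
minimum over rows = -5 → not strictly diagonally dominant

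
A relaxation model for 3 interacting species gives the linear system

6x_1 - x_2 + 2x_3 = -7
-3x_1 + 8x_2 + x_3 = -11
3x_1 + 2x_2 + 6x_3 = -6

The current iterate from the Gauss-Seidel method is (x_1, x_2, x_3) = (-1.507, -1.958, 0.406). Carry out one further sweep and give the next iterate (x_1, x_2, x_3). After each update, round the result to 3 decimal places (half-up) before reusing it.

(-1.628, -2.036, 0.493)

One sweep:
  x_1 = (-7 - (-1)·-1.958 - (2)·0.406) / (6) = -1.628
  x_2 = (-11 - (-3)·-1.628 - (1)·0.406) / (8) = -2.036
  x_3 = (-6 - (3)·-1.628 - (2)·-2.036) / (6) = 0.493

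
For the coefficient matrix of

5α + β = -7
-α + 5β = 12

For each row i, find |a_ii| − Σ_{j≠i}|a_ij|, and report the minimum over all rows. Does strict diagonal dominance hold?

row 1: |5| − (1) = 4
row 2: |5| − (1) = 4
minimum over rows = 4 → strictly diagonally dominant (convergence guaranteed)

4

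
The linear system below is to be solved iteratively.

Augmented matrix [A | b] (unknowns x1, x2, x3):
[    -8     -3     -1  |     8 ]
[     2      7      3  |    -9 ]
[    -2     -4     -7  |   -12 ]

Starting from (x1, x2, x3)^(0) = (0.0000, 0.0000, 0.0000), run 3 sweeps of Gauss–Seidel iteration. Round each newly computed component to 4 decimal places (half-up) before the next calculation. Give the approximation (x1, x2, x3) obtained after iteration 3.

Iteration 1:
  x1 = (8 - (-3)·0.0000 - (-1)·0.0000) / (-8) = -1.0000
  x2 = (-9 - (2)·-1.0000 - (3)·0.0000) / (7) = -1.0000
  x3 = (-12 - (-2)·-1.0000 - (-4)·-1.0000) / (-7) = 2.5714
Iteration 2:
  x1 = (8 - (-3)·-1.0000 - (-1)·2.5714) / (-8) = -0.9464
  x2 = (-9 - (2)·-0.9464 - (3)·2.5714) / (7) = -2.1173
  x3 = (-12 - (-2)·-0.9464 - (-4)·-2.1173) / (-7) = 3.1946
Iteration 3:
  x1 = (8 - (-3)·-2.1173 - (-1)·3.1946) / (-8) = -0.6053
  x2 = (-9 - (2)·-0.6053 - (3)·3.1946) / (7) = -2.4819
  x3 = (-12 - (-2)·-0.6053 - (-4)·-2.4819) / (-7) = 3.3055

(-0.6053, -2.4819, 3.3055)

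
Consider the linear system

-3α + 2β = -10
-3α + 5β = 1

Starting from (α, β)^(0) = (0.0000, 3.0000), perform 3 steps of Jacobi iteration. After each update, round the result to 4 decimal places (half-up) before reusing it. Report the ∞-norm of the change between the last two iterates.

2.1333

Iteration 1:
  α = (-10 - (2)·3.0000) / (-3) = 5.3333
  β = (1 - (-3)·0.0000) / (5) = 0.2000
Iteration 2:
  α = (-10 - (2)·0.2000) / (-3) = 3.4667
  β = (1 - (-3)·5.3333) / (5) = 3.4000
Iteration 3:
  α = (-10 - (2)·3.4000) / (-3) = 5.6000
  β = (1 - (-3)·3.4667) / (5) = 2.2800
Change: (2.1333, -1.1200) → max |·| = 2.1333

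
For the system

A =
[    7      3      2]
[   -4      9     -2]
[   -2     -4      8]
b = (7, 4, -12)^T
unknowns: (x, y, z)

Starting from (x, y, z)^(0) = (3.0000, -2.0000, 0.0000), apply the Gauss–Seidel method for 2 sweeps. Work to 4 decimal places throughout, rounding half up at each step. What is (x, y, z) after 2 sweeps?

(0.5703, 0.6088, -1.0530)

Iteration 1:
  x = (7 - (3)·-2.0000 - (2)·0.0000) / (7) = 1.8571
  y = (4 - (-4)·1.8571 - (-2)·0.0000) / (9) = 1.2698
  z = (-12 - (-2)·1.8571 - (-4)·1.2698) / (8) = -0.4008
Iteration 2:
  x = (7 - (3)·1.2698 - (2)·-0.4008) / (7) = 0.5703
  y = (4 - (-4)·0.5703 - (-2)·-0.4008) / (9) = 0.6088
  z = (-12 - (-2)·0.5703 - (-4)·0.6088) / (8) = -1.0530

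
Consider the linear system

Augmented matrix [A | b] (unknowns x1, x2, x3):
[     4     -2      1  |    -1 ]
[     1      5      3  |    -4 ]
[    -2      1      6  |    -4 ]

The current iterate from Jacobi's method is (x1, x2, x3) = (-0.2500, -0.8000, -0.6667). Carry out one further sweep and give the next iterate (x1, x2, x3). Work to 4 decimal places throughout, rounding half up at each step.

(-0.4833, -0.3500, -0.6167)

One sweep:
  x1 = (-1 - (-2)·-0.8000 - (1)·-0.6667) / (4) = -0.4833
  x2 = (-4 - (1)·-0.2500 - (3)·-0.6667) / (5) = -0.3500
  x3 = (-4 - (-2)·-0.2500 - (1)·-0.8000) / (6) = -0.6167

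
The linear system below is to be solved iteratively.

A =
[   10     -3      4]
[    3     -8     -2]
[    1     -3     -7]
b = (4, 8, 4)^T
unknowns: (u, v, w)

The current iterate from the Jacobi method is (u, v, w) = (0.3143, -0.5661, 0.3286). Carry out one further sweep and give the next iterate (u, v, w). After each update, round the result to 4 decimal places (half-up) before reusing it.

One sweep:
  u = (4 - (-3)·-0.5661 - (4)·0.3286) / (10) = 0.0987
  v = (8 - (3)·0.3143 - (-2)·0.3286) / (-8) = -0.9643
  w = (4 - (1)·0.3143 - (-3)·-0.5661) / (-7) = -0.2839

(0.0987, -0.9643, -0.2839)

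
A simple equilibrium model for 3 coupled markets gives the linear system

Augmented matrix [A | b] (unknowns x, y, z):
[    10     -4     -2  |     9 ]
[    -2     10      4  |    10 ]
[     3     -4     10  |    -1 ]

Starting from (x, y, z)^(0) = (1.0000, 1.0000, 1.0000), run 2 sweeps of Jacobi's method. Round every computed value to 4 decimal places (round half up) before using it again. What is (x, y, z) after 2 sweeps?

Iteration 1:
  x = (9 - (-4)·1.0000 - (-2)·1.0000) / (10) = 1.5000
  y = (10 - (-2)·1.0000 - (4)·1.0000) / (10) = 0.8000
  z = (-1 - (3)·1.0000 - (-4)·1.0000) / (10) = 0.0000
Iteration 2:
  x = (9 - (-4)·0.8000 - (-2)·0.0000) / (10) = 1.2200
  y = (10 - (-2)·1.5000 - (4)·0.0000) / (10) = 1.3000
  z = (-1 - (3)·1.5000 - (-4)·0.8000) / (10) = -0.2300

(1.2200, 1.3000, -0.2300)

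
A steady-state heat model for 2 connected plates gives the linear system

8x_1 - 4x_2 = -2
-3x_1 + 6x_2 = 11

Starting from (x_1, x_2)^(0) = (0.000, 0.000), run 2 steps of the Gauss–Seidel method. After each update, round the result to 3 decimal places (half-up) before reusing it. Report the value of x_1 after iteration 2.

Iteration 1:
  x_1 = (-2 - (-4)·0.000) / (8) = -0.250
  x_2 = (11 - (-3)·-0.250) / (6) = 1.708
Iteration 2:
  x_1 = (-2 - (-4)·1.708) / (8) = 0.604
  x_2 = (11 - (-3)·0.604) / (6) = 2.135

0.604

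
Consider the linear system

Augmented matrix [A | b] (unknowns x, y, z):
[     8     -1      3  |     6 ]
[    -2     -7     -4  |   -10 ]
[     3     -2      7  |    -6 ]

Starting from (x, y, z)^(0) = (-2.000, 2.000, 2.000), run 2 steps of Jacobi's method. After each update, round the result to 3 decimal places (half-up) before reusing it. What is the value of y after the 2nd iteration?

1.031

Iteration 1:
  x = (6 - (-1)·2.000 - (3)·2.000) / (8) = 0.250
  y = (-10 - (-2)·-2.000 - (-4)·2.000) / (-7) = 0.857
  z = (-6 - (3)·-2.000 - (-2)·2.000) / (7) = 0.571
Iteration 2:
  x = (6 - (-1)·0.857 - (3)·0.571) / (8) = 0.643
  y = (-10 - (-2)·0.250 - (-4)·0.571) / (-7) = 1.031
  z = (-6 - (3)·0.250 - (-2)·0.857) / (7) = -0.719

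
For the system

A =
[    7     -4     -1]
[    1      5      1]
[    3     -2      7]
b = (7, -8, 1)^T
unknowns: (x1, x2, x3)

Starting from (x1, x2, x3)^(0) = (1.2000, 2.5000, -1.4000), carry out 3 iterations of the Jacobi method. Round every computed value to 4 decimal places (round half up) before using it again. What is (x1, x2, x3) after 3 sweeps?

Iteration 1:
  x1 = (7 - (-4)·2.5000 - (-1)·-1.4000) / (7) = 2.2286
  x2 = (-8 - (1)·1.2000 - (1)·-1.4000) / (5) = -1.5600
  x3 = (1 - (3)·1.2000 - (-2)·2.5000) / (7) = 0.3429
Iteration 2:
  x1 = (7 - (-4)·-1.5600 - (-1)·0.3429) / (7) = 0.1576
  x2 = (-8 - (1)·2.2286 - (1)·0.3429) / (5) = -2.1143
  x3 = (1 - (3)·2.2286 - (-2)·-1.5600) / (7) = -1.2580
Iteration 3:
  x1 = (7 - (-4)·-2.1143 - (-1)·-1.2580) / (7) = -0.3879
  x2 = (-8 - (1)·0.1576 - (1)·-1.2580) / (5) = -1.3799
  x3 = (1 - (3)·0.1576 - (-2)·-2.1143) / (7) = -0.5288

(-0.3879, -1.3799, -0.5288)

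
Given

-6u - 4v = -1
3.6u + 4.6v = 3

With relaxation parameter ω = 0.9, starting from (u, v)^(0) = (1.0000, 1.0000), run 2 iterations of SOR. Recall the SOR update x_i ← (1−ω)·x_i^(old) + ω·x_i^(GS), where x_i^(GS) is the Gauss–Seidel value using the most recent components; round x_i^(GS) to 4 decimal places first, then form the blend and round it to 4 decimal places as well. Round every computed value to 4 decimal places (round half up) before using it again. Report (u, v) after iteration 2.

Iteration 1:
  u: GS value = (-1 - (-4)·1.0000) / (-6) = -0.5000;  u ← (1−ω)·1.0000 + ω·-0.5000 = -0.3500
  v: GS value = (3 - (3.6)·-0.3500) / (4.6) = 0.9261;  v ← (1−ω)·1.0000 + ω·0.9261 = 0.9335
Iteration 2:
  u: GS value = (-1 - (-4)·0.9335) / (-6) = -0.4557;  u ← (1−ω)·-0.3500 + ω·-0.4557 = -0.4451
  v: GS value = (3 - (3.6)·-0.4451) / (4.6) = 1.0005;  v ← (1−ω)·0.9335 + ω·1.0005 = 0.9938

(-0.4451, 0.9938)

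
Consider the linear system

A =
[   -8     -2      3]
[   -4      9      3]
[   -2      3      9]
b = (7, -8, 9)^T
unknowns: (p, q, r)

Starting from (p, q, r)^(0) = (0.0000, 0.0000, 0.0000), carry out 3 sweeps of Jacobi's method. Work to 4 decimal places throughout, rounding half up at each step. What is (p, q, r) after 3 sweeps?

Iteration 1:
  p = (7 - (-2)·0.0000 - (3)·0.0000) / (-8) = -0.8750
  q = (-8 - (-4)·0.0000 - (3)·0.0000) / (9) = -0.8889
  r = (9 - (-2)·0.0000 - (3)·0.0000) / (9) = 1.0000
Iteration 2:
  p = (7 - (-2)·-0.8889 - (3)·1.0000) / (-8) = -0.2778
  q = (-8 - (-4)·-0.8750 - (3)·1.0000) / (9) = -1.6111
  r = (9 - (-2)·-0.8750 - (3)·-0.8889) / (9) = 1.1019
Iteration 3:
  p = (7 - (-2)·-1.6111 - (3)·1.1019) / (-8) = -0.0590
  q = (-8 - (-4)·-0.2778 - (3)·1.1019) / (9) = -1.3797
  r = (9 - (-2)·-0.2778 - (3)·-1.6111) / (9) = 1.4753

(-0.0590, -1.3797, 1.4753)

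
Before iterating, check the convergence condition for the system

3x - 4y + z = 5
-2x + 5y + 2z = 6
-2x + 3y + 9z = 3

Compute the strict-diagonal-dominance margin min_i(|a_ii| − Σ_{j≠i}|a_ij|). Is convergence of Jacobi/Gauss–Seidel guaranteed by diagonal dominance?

row 1: |3| − (4+1) = -2
row 2: |5| − (2+2) = 1
row 3: |9| − (2+3) = 4
minimum over rows = -2 → not strictly diagonally dominant

-2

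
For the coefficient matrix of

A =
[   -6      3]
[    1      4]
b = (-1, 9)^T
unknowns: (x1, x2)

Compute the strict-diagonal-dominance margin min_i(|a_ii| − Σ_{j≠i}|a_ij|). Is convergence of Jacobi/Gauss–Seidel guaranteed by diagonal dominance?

row 1: |-6| − (3) = 3
row 2: |4| − (1) = 3
minimum over rows = 3 → strictly diagonally dominant (convergence guaranteed)

3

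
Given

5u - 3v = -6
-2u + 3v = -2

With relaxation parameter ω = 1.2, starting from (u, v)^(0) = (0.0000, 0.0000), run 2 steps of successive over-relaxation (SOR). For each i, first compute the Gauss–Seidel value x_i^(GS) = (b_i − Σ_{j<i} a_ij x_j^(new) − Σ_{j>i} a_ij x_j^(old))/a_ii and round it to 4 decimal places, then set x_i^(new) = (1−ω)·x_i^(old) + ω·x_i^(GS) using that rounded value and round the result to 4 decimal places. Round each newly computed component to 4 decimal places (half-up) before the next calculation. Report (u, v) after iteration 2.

Iteration 1:
  u: GS value = (-6 - (-3)·0.0000) / (5) = -1.2000;  u ← (1−ω)·0.0000 + ω·-1.2000 = -1.4400
  v: GS value = (-2 - (-2)·-1.4400) / (3) = -1.6267;  v ← (1−ω)·0.0000 + ω·-1.6267 = -1.9520
Iteration 2:
  u: GS value = (-6 - (-3)·-1.9520) / (5) = -2.3712;  u ← (1−ω)·-1.4400 + ω·-2.3712 = -2.5574
  v: GS value = (-2 - (-2)·-2.5574) / (3) = -2.3716;  v ← (1−ω)·-1.9520 + ω·-2.3716 = -2.4555

(-2.5574, -2.4555)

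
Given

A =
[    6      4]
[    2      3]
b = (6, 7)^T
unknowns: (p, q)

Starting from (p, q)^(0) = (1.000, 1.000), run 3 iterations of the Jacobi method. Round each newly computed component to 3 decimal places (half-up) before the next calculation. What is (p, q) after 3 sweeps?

Iteration 1:
  p = (6 - (4)·1.000) / (6) = 0.333
  q = (7 - (2)·1.000) / (3) = 1.667
Iteration 2:
  p = (6 - (4)·1.667) / (6) = -0.111
  q = (7 - (2)·0.333) / (3) = 2.111
Iteration 3:
  p = (6 - (4)·2.111) / (6) = -0.407
  q = (7 - (2)·-0.111) / (3) = 2.407

(-0.407, 2.407)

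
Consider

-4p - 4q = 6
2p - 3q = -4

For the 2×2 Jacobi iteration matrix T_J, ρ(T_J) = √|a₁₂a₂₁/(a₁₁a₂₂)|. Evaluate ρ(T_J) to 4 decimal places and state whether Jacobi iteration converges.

0.8165

a₁₂a₂₁/(a₁₁a₂₂) = (-4)·(2) / ((-4)·(-3)) = -0.666667
ρ = √|-0.666667| = √0.666667 = 0.8165
ρ < 1, so Jacobi converges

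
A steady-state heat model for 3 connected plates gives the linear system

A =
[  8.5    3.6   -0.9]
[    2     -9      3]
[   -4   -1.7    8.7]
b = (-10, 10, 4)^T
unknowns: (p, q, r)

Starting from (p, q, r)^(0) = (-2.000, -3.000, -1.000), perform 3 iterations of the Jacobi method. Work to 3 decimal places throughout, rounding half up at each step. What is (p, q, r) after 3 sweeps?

Iteration 1:
  p = (-10 - (3.6)·-3.000 - (-0.9)·-1.000) / (8.5) = -0.012
  q = (10 - (2)·-2.000 - (3)·-1.000) / (-9) = -1.889
  r = (4 - (-4)·-2.000 - (-1.7)·-3.000) / (8.7) = -1.046
Iteration 2:
  p = (-10 - (3.6)·-1.889 - (-0.9)·-1.046) / (8.5) = -0.487
  q = (10 - (2)·-0.012 - (3)·-1.046) / (-9) = -1.462
  r = (4 - (-4)·-0.012 - (-1.7)·-1.889) / (8.7) = 0.085
Iteration 3:
  p = (-10 - (3.6)·-1.462 - (-0.9)·0.085) / (8.5) = -0.548
  q = (10 - (2)·-0.487 - (3)·0.085) / (-9) = -1.191
  r = (4 - (-4)·-0.487 - (-1.7)·-1.462) / (8.7) = -0.050

(-0.548, -1.191, -0.050)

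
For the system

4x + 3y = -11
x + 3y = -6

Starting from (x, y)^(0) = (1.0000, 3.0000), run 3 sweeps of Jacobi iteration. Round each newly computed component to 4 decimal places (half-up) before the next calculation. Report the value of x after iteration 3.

Iteration 1:
  x = (-11 - (3)·3.0000) / (4) = -5.0000
  y = (-6 - (1)·1.0000) / (3) = -2.3333
Iteration 2:
  x = (-11 - (3)·-2.3333) / (4) = -1.0000
  y = (-6 - (1)·-5.0000) / (3) = -0.3333
Iteration 3:
  x = (-11 - (3)·-0.3333) / (4) = -2.5000
  y = (-6 - (1)·-1.0000) / (3) = -1.6667

-2.5000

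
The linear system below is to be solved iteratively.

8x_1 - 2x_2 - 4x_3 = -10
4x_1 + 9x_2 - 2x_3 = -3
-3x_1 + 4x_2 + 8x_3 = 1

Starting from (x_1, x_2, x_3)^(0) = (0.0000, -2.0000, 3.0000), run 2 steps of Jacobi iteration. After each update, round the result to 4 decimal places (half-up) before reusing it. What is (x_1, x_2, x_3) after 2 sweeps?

Iteration 1:
  x_1 = (-10 - (-2)·-2.0000 - (-4)·3.0000) / (8) = -0.2500
  x_2 = (-3 - (4)·0.0000 - (-2)·3.0000) / (9) = 0.3333
  x_3 = (1 - (-3)·0.0000 - (4)·-2.0000) / (8) = 1.1250
Iteration 2:
  x_1 = (-10 - (-2)·0.3333 - (-4)·1.1250) / (8) = -0.6042
  x_2 = (-3 - (4)·-0.2500 - (-2)·1.1250) / (9) = 0.0278
  x_3 = (1 - (-3)·-0.2500 - (4)·0.3333) / (8) = -0.1354

(-0.6042, 0.0278, -0.1354)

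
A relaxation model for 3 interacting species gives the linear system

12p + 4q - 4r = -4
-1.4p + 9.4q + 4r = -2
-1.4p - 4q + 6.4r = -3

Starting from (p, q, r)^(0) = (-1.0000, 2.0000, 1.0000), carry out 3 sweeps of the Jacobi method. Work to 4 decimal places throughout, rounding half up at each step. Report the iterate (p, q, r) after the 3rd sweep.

(-0.5184, 0.2755, -0.7879)

Iteration 1:
  p = (-4 - (4)·2.0000 - (-4)·1.0000) / (12) = -0.6667
  q = (-2 - (-1.4)·-1.0000 - (4)·1.0000) / (9.4) = -0.7872
  r = (-3 - (-1.4)·-1.0000 - (-4)·2.0000) / (6.4) = 0.5625
Iteration 2:
  p = (-4 - (4)·-0.7872 - (-4)·0.5625) / (12) = 0.1166
  q = (-2 - (-1.4)·-0.6667 - (4)·0.5625) / (9.4) = -0.5514
  r = (-3 - (-1.4)·-0.6667 - (-4)·-0.7872) / (6.4) = -1.1066
Iteration 3:
  p = (-4 - (4)·-0.5514 - (-4)·-1.1066) / (12) = -0.5184
  q = (-2 - (-1.4)·0.1166 - (4)·-1.1066) / (9.4) = 0.2755
  r = (-3 - (-1.4)·0.1166 - (-4)·-0.5514) / (6.4) = -0.7879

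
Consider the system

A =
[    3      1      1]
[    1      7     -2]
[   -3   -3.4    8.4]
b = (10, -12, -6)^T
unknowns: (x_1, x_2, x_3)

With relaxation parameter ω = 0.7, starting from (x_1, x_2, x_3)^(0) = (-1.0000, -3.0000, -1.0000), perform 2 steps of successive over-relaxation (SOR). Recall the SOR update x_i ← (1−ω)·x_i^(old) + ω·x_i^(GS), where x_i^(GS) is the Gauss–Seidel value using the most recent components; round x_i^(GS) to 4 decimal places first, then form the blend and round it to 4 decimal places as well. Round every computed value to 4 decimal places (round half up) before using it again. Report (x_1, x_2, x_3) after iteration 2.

Iteration 1:
  x_1: GS value = (10 - (1)·-3.0000 - (1)·-1.0000) / (3) = 4.6667;  x_1 ← (1−ω)·-1.0000 + ω·4.6667 = 2.9667
  x_2: GS value = (-12 - (1)·2.9667 - (-2)·-1.0000) / (7) = -2.4238;  x_2 ← (1−ω)·-3.0000 + ω·-2.4238 = -2.5967
  x_3: GS value = (-6 - (-3)·2.9667 - (-3.4)·-2.5967) / (8.4) = -0.7058;  x_3 ← (1−ω)·-1.0000 + ω·-0.7058 = -0.7941
Iteration 2:
  x_1: GS value = (10 - (1)·-2.5967 - (1)·-0.7941) / (3) = 4.4636;  x_1 ← (1−ω)·2.9667 + ω·4.4636 = 4.0145
  x_2: GS value = (-12 - (1)·4.0145 - (-2)·-0.7941) / (7) = -2.5147;  x_2 ← (1−ω)·-2.5967 + ω·-2.5147 = -2.5393
  x_3: GS value = (-6 - (-3)·4.0145 - (-3.4)·-2.5393) / (8.4) = -0.3083;  x_3 ← (1−ω)·-0.7941 + ω·-0.3083 = -0.4540

(4.0145, -2.5393, -0.4540)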